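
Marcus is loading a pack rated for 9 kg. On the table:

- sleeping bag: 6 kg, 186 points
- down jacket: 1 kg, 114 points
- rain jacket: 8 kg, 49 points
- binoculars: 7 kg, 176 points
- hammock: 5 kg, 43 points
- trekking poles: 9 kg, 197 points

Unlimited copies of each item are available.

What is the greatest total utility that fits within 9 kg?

1026

Best packing: 9×down jacket — 9 kg, 1026 total.
No other feasible combination exceeds 1026.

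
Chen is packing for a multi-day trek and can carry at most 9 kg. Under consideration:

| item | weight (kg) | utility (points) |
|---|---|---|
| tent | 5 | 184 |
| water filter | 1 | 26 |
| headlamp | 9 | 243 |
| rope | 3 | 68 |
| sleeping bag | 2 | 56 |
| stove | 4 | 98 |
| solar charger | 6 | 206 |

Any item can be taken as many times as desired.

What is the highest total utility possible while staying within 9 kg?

Best packing: tent + 2×sleeping bag — 9 kg, 296 total.
That's the maximum — no swap from here does better than 296.

296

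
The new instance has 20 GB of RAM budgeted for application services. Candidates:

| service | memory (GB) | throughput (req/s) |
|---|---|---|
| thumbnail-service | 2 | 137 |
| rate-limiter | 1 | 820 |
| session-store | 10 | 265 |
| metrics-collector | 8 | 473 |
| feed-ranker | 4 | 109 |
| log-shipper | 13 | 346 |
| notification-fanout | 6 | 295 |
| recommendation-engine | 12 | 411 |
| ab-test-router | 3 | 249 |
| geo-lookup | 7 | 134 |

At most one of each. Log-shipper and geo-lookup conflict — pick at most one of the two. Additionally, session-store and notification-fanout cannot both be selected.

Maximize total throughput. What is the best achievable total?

1974

The ratio ordering already packs tightly: thumbnail-service + rate-limiter + metrics-collector + notification-fanout + ab-test-router, 20 GB, 1974.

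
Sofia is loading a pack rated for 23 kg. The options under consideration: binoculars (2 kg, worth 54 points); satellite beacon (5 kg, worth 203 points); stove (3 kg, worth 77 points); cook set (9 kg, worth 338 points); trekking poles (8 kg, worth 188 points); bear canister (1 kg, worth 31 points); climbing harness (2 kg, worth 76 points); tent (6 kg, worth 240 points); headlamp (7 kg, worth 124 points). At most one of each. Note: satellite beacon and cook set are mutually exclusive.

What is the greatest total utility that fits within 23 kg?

Binoculars + stove + cook set + bear canister + climbing harness + tent uses 23 of the 23 kg and totals 816.
That's the maximum — no feasible swap from here does better than 816.

816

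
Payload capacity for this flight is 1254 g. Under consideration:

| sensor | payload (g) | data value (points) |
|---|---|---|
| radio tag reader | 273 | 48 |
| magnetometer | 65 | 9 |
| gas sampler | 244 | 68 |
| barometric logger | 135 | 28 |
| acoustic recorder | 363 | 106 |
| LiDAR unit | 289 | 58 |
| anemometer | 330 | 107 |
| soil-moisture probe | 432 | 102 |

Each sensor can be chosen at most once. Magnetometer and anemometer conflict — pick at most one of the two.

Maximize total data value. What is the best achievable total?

339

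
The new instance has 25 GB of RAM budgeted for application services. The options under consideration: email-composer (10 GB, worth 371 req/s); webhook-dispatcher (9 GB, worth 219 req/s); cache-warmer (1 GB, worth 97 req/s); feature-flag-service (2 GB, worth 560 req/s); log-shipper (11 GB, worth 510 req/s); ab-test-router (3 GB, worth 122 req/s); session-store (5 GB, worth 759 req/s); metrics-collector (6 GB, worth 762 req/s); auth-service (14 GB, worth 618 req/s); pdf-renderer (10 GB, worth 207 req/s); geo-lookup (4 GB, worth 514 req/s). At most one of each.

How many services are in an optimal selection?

6

Best achievable throughput is 2814.
For example cache-warmer + feature-flag-service + ab-test-router + session-store + metrics-collector + geo-lookup achieves it, using 21 GB.
All optima have 6 services.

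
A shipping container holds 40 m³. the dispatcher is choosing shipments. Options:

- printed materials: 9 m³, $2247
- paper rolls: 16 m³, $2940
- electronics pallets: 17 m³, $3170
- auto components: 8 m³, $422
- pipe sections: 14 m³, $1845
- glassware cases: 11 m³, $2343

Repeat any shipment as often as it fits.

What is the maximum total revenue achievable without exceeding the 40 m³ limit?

By revenue per m³: printed materials 249.67, glassware cases 213.00, electronics pallets 186.47 lead.
The ratio heuristic lands on 4×printed materials (8988) but leaves 4 m³ idle.
The 18 m³ tied up in 2×printed materials is better spent on 2×glassware cases — total rises to 9180 (40 m³).

9180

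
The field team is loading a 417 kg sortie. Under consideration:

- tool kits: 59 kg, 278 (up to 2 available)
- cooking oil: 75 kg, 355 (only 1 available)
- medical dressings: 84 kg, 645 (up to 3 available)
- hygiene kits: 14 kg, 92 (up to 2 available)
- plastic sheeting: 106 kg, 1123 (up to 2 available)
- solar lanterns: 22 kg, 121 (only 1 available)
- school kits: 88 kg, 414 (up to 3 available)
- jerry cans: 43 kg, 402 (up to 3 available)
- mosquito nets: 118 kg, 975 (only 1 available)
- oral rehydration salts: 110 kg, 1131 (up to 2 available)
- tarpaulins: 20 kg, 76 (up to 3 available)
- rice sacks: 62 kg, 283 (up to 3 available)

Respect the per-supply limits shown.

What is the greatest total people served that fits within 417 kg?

4189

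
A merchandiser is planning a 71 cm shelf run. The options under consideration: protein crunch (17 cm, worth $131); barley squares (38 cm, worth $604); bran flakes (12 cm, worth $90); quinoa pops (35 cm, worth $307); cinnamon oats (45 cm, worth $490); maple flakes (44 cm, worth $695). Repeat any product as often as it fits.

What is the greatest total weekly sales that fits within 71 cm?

875

Taking the top-ratio products first gives protein crunch + barley squares + bran flakes for 825 (67 cm).
Replace protein crunch and barley squares with bran flakes + maple flakes: the trade gains 50 net, giving 875 at 68 cm.
Every other selection either busts 71 cm or fails to beat 875.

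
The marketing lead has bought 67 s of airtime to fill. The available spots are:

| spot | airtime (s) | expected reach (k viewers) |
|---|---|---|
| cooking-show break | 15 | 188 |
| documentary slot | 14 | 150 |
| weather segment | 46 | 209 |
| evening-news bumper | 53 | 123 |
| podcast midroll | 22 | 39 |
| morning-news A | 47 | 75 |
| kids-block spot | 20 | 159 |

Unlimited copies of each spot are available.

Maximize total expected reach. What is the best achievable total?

752

4×cooking-show break uses 60 of the 67 s and totals 752.
Every other selection either busts 67 s or fails to beat 752.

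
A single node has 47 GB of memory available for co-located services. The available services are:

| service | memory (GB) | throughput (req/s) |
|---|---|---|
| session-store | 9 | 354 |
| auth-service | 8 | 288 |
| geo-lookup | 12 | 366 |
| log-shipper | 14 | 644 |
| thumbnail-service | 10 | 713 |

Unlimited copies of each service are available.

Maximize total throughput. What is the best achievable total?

4×thumbnail-service uses 40 of the 47 GB and totals 2852.
No other feasible combination exceeds 2852.

2852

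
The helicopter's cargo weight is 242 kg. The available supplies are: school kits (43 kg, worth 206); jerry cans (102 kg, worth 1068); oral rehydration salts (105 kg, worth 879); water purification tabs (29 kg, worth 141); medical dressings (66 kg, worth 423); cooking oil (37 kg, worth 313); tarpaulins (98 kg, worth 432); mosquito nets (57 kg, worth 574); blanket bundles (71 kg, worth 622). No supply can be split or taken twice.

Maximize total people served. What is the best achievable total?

The ratio ordering already packs tightly: jerry cans + mosquito nets + blanket bundles, 230 kg, 2264.

2264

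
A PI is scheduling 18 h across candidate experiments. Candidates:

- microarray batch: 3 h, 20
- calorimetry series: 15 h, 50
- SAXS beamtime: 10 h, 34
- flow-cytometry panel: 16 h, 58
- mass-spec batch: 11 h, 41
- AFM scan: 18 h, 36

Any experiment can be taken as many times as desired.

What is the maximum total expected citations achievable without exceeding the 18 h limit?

120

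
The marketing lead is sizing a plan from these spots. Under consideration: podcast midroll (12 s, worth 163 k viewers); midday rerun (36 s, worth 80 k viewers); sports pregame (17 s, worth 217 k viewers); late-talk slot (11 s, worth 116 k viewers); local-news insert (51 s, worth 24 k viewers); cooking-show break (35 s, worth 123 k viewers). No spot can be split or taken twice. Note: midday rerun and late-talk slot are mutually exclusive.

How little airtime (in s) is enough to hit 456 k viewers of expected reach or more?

40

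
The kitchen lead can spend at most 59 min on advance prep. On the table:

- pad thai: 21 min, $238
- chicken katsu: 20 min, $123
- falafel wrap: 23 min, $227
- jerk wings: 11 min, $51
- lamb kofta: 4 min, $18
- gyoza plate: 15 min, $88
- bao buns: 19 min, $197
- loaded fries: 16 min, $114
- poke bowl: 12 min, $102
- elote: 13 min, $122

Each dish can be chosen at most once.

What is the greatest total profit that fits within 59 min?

587

By profit per min: pad thai 11.33, bao buns 10.37, falafel wrap 9.87, elote 9.38 lead.
The ratio heuristic lands on pad thai + lamb kofta + bao buns + elote (575) but leaves 2 min idle.
Replace lamb kofta and bao buns with falafel wrap: the trade gains 12 net, giving 587 at 57 min.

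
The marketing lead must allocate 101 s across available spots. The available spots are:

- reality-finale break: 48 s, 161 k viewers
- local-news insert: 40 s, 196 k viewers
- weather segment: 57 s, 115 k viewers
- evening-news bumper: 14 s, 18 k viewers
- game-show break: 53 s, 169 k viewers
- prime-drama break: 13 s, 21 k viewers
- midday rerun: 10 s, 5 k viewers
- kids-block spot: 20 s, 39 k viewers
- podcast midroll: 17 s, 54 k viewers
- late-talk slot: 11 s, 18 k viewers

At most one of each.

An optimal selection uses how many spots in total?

Best achievable expected reach is 378.
reality-finale break + local-news insert + prime-drama break hits 378 at 101 s.
Any selection reaching 378 contains exactly 3 spots.

3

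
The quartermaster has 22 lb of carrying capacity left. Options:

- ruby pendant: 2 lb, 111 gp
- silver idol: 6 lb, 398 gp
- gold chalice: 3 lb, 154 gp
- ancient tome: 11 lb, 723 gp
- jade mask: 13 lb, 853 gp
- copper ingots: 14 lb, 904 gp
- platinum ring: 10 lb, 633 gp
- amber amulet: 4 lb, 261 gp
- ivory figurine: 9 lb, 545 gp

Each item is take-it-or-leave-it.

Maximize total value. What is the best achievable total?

1413

By value per lb: silver idol 66.33, ancient tome 65.73, jade mask 65.62 lead.
The ratio heuristic lands on silver idol + ancient tome + amber amulet (1382) but leaves 1 lb idle.
The 15 lb tied up in ancient tome and amber amulet is better spent on ruby pendant + copper ingots — total rises to 1413 (22 lb).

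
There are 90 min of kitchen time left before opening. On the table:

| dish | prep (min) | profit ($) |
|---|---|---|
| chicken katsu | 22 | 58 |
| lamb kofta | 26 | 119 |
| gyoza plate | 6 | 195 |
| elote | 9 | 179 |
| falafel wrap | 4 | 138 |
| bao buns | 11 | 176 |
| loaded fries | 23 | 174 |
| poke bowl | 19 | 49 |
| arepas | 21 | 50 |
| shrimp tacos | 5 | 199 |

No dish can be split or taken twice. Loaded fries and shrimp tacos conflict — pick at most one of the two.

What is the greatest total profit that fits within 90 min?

1064

Density check — shrimp tacos 39.80, falafel wrap 34.50, gyoza plate 32.50 are the best per min.
Best packing: chicken katsu + lamb kofta + gyoza plate + elote + falafel wrap + bao buns + shrimp tacos — 83 min, 1064 total.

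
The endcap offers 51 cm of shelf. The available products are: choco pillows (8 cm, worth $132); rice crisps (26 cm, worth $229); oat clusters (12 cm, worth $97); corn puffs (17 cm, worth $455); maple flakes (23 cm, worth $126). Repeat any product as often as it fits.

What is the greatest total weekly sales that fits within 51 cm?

1365

Density check — corn puffs 26.76, choco pillows 16.50, rice crisps 8.81, oat clusters 8.08 are the best per cm.
Best packing: 3×corn puffs — 51 cm, 1365 total.
Nothing else within 51 cm beats 1365.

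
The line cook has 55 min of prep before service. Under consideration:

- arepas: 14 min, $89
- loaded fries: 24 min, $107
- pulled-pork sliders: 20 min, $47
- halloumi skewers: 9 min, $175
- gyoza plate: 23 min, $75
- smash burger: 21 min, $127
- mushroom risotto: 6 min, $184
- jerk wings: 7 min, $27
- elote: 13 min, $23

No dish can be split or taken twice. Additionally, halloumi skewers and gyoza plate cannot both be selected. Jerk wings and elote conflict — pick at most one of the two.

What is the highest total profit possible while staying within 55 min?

The ratio ordering already packs tightly: arepas + halloumi skewers + smash burger + mushroom risotto, 50 min, 575.
An exhaustive check of the 512 subsets confirms 575.

575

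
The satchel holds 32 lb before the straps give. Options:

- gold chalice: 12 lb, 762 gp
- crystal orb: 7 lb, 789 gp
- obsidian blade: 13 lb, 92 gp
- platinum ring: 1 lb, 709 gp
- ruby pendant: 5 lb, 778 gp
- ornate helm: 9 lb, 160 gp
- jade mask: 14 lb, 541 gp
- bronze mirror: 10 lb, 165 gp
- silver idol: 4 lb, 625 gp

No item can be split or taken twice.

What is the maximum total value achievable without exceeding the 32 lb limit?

3663

Best packing: gold chalice + crystal orb + platinum ring + ruby pendant + silver idol — 29 lb, 3663 total.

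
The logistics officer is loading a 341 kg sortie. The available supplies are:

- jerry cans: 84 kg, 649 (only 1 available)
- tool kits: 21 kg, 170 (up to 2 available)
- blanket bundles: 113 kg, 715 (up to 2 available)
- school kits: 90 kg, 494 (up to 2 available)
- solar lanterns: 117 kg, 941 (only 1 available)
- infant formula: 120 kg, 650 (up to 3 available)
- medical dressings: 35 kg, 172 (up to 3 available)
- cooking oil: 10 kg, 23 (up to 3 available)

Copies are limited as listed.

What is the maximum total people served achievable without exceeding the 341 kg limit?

2475

By people served per kg: tool kits 8.10, solar lanterns 8.04, jerry cans 7.73, blanket bundles 6.33 lead.
The ratio heuristic lands on jerry cans + 2×tool kits + school kits + solar lanterns (2424) but leaves 8 kg idle.
The 111 kg tied up in tool kits and school kits is better spent on blanket bundles — total rises to 2475 (335 kg).
Nothing else within 341 kg beats 2475.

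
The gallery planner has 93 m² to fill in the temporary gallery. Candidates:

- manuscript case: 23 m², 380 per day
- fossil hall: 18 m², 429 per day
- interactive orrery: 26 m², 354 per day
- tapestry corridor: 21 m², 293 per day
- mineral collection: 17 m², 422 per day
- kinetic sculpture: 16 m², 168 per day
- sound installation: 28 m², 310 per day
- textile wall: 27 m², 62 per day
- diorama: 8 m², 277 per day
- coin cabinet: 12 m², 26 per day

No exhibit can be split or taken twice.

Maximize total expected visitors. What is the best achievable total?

1862

Filling by ratio: manuscript case + fossil hall + tapestry corridor + mineral collection + diorama for 1801, with 6 m² left unused.
The 21 m² tied up in tapestry corridor is better spent on interactive orrery — total rises to 1862 (92 m²).
No other feasible combination exceeds 1862.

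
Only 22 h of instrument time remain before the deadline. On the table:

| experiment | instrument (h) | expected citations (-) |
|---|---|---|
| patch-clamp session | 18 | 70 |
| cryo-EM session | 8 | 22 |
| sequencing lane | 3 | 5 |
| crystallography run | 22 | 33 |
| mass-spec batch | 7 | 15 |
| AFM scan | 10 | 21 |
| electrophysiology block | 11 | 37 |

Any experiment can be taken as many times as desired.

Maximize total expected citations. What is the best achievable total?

Patch-clamp session + sequencing lane uses 21 of the 22 h and totals 75.

75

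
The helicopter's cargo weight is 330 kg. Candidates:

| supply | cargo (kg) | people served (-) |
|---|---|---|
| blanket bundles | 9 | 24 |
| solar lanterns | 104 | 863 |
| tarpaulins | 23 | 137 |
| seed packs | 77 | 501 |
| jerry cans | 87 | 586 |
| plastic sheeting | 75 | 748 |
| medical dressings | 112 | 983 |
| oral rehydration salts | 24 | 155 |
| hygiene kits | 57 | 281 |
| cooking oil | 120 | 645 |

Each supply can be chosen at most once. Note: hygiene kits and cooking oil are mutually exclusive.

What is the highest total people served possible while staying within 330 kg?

2773

Taking blanket bundles + solar lanterns + plastic sheeting + medical dressings + oral rehydration salts: 324 kg used, 2773 in people served.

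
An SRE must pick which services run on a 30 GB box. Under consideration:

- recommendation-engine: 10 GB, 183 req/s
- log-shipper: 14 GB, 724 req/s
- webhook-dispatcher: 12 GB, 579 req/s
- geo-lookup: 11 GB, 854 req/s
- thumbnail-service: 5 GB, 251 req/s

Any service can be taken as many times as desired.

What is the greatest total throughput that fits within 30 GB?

1959

Taking 2×geo-lookup + thumbnail-service: 27 GB used, 1959 in throughput.
That's the maximum — no swap from here does better than 1959.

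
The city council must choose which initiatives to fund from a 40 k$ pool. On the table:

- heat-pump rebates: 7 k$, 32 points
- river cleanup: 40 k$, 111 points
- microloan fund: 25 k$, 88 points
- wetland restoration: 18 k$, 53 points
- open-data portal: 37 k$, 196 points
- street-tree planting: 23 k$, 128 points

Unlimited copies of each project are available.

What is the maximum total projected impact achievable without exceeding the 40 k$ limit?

196

Density check — street-tree planting 5.57, open-data portal 5.30, heat-pump rebates 4.57 are the best per k$.
Taking the top-ratio projects first gives 2×heat-pump rebates + street-tree planting for 192 (37 k$).
Dropping 2×heat-pump rebates and street-tree planting frees 37 k$; slotting in open-data portal (37 k$) lifts the total to 196 at 37 k$.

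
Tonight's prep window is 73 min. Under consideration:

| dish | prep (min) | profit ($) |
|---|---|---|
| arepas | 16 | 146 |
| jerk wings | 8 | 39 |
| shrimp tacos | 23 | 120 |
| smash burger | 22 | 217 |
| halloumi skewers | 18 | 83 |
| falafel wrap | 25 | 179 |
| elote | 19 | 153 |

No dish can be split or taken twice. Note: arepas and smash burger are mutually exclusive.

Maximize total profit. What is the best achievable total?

549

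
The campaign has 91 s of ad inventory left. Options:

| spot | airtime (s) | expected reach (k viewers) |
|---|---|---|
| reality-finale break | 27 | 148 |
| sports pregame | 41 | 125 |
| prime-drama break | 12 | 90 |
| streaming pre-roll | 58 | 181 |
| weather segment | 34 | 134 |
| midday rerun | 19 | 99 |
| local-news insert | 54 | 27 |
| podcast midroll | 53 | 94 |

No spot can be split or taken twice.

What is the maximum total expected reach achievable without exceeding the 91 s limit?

The ratio heuristic lands on reality-finale break + prime-drama break + midday rerun (337) but leaves 33 s idle.
Dropping prime-drama break frees 12 s; slotting in weather segment (34 s) lifts the total to 381 at 80 s.

381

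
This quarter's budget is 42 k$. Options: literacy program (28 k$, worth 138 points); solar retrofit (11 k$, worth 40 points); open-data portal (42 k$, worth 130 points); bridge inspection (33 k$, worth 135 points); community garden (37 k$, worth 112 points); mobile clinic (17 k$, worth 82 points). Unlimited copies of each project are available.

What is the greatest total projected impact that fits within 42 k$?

178

By projected impact per k$: literacy program 4.93, mobile clinic 4.82, bridge inspection 4.09, solar retrofit 3.64 lead.
Taking literacy program + solar retrofit: 39 k$ used, 178 in projected impact.
Every other selection either busts 42 k$ or fails to beat 178.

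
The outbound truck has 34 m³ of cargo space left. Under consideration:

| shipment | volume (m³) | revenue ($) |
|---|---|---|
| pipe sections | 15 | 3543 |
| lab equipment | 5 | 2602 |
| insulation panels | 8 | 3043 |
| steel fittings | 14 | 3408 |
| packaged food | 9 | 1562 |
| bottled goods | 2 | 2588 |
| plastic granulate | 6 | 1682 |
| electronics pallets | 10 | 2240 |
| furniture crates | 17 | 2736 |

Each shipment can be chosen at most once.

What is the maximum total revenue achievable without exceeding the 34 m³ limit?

By revenue per m³: bottled goods 1294.00, lab equipment 520.40, insulation panels 380.38, plastic granulate 280.33 lead.
Taking lab equipment + insulation panels + bottled goods + plastic granulate + electronics pallets: 31 m³ used, 12155 in revenue.
Every other selection either busts 34 m³ or fails to beat 12155.

12155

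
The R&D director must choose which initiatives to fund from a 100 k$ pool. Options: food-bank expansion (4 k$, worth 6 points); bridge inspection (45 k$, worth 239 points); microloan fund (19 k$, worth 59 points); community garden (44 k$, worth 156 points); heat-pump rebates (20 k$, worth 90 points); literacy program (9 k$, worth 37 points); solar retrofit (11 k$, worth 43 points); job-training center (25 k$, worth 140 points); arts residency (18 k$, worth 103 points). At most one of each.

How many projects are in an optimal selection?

The maximum projected impact within 100 k$ is 525.
For example bridge inspection + solar retrofit + job-training center + arts residency achieves it, using 99 k$.
All optima have 4 projects.

4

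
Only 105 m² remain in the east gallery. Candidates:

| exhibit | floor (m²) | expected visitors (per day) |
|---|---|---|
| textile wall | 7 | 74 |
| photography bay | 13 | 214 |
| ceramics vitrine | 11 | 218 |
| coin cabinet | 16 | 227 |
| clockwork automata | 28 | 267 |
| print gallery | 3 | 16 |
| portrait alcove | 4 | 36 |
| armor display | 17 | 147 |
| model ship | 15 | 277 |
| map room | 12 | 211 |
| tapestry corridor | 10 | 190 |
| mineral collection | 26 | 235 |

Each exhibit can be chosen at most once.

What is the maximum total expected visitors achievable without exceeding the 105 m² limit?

Taking the top-ratio exhibits first gives textile wall + photography bay + ceramics vitrine + coin cabinet + portrait alcove + armor display + model ship + map room + tapestry corridor for 1594 (105 m²).
Replace textile wall and portrait alcove and armor display with clockwork automata: the trade gains 10 net, giving 1604 at 105 m².

1604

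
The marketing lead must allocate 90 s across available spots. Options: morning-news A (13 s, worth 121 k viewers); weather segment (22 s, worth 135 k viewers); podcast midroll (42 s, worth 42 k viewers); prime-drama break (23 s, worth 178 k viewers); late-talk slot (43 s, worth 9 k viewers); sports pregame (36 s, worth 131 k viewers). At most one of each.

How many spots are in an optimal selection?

Optimal total is 444.
One optimal bundle: weather segment + prime-drama break + sports pregame (81 s).
Any selection reaching 444 contains exactly 3 spots.

3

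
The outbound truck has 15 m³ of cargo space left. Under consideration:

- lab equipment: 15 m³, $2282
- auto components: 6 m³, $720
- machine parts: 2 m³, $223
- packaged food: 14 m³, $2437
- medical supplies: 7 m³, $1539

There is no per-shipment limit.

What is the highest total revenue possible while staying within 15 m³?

The ratio ordering already packs tightly: 2×medical supplies, 14 m³, 3078.
Every other selection either busts 15 m³ or fails to beat 3078.

3078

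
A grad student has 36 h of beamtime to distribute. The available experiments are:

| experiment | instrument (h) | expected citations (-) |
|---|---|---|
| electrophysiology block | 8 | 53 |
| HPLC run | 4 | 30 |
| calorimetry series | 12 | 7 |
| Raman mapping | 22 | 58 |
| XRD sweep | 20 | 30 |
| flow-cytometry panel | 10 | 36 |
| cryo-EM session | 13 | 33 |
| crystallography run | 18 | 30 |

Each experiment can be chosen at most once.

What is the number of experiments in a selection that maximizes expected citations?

4

The maximum expected citations within 36 h is 152.
electrophysiology block + HPLC run + flow-cytometry panel + cryo-EM session hits 152 at 35 h.
Any selection reaching 152 contains exactly 4 experiments.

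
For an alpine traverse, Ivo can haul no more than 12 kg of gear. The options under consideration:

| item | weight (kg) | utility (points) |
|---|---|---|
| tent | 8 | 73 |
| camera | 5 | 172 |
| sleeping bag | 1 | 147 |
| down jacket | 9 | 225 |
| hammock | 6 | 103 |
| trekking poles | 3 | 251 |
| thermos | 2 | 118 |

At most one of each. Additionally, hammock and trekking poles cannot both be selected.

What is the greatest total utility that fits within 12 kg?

688

Best packing: camera + sleeping bag + trekking poles + thermos — 11 kg, 688 total.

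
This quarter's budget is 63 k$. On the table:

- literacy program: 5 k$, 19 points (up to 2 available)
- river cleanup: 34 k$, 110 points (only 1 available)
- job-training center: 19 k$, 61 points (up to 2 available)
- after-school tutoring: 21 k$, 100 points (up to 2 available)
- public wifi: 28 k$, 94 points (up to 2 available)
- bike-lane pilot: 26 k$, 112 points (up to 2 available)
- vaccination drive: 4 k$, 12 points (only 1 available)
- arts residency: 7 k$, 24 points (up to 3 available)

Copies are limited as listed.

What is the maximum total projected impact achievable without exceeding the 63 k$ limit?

274

By projected impact per k$: after-school tutoring 4.76, bike-lane pilot 4.31, literacy program 3.80 lead.
2×literacy program + 2×after-school tutoring + vaccination drive + arts residency uses 63 of the 63 k$ and totals 274.
That's the maximum — no swap from here does better than 274.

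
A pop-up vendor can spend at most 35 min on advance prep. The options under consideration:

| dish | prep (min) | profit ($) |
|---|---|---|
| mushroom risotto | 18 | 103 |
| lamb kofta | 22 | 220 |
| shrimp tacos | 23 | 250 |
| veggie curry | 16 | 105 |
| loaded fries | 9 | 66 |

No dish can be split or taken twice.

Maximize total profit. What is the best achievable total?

Shrimp tacos + loaded fries uses 32 of the 35 min and totals 316.
The closest alternative, lamb kofta + loaded fries, reaches only 286.

316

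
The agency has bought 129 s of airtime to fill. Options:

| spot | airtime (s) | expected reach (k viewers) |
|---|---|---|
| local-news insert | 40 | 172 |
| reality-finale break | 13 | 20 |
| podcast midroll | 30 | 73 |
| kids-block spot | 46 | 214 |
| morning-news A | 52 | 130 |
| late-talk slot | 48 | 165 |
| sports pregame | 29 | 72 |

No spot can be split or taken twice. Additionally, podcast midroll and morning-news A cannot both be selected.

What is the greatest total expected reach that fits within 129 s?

Density check — kids-block spot 4.65, local-news insert 4.30, late-talk slot 3.44 are the best per s.
Greedy by ratio would take local-news insert + reality-finale break + kids-block spot + sports pregame: 128 s used, total 478.
Replace sports pregame with podcast midroll: the trade gains 1 net, giving 479 at 129 s.
Runner-up local-news insert + reality-finale break + kids-block spot + sports pregame tops out at 478.

479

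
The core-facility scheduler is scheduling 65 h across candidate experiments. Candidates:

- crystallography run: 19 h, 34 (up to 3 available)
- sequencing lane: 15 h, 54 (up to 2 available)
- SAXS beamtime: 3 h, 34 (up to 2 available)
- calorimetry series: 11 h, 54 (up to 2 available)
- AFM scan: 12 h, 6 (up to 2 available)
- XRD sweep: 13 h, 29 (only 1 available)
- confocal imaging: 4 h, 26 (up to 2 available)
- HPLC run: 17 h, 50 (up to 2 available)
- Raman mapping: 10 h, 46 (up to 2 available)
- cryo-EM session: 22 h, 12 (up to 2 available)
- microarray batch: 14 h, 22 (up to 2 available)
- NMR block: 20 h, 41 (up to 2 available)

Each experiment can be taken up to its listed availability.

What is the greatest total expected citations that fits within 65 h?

328

Filling by ratio: 2×SAXS beamtime + 2×calorimetry series + 2×confocal imaging + 2×Raman mapping for 320, with 9 h left unused.
Replace Raman mapping with sequencing lane: the trade gains 8 net, giving 328 at 61 h.
Nothing else within 65 h beats 328.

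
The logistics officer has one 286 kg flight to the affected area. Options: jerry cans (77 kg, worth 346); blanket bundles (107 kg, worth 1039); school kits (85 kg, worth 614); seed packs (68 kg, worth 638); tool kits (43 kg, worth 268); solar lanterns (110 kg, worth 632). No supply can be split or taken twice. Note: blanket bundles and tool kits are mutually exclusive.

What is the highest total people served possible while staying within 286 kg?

Taking the top-ratio supplies first gives blanket bundles + school kits + seed packs for 2291 (260 kg).
Replace school kits with solar lanterns: the trade gains 18 net, giving 2309 at 285 kg.
Runner-up blanket bundles + school kits + seed packs tops out at 2291.

2309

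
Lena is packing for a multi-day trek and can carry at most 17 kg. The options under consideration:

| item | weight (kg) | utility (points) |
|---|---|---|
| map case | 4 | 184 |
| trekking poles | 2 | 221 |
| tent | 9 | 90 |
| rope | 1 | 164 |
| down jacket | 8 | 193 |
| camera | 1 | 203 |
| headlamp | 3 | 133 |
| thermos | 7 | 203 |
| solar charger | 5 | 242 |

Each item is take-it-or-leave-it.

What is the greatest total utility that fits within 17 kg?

Ranking by ratio (utility/kg): camera 203.00, rope 164.00, trekking poles 110.50.
The ratio ordering already packs tightly: map case + trekking poles + rope + camera + headlamp + solar charger, 16 kg, 1147.
Runner-up trekking poles + rope + camera + thermos + solar charger tops out at 1033.

1147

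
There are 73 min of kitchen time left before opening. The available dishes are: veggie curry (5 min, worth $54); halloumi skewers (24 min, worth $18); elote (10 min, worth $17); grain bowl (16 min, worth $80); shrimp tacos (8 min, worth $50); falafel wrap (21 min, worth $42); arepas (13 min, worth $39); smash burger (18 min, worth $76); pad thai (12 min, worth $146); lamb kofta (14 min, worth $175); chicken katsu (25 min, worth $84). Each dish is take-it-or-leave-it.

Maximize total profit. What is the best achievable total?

581

By profit per min: lamb kofta 12.50, pad thai 12.17, veggie curry 10.80 lead.
Taking veggie curry + grain bowl + shrimp tacos + smash burger + pad thai + lamb kofta: 73 min used, 581 in profit.
The closest alternative, veggie curry + grain bowl + shrimp tacos + arepas + pad thai + lamb kofta, reaches only 544.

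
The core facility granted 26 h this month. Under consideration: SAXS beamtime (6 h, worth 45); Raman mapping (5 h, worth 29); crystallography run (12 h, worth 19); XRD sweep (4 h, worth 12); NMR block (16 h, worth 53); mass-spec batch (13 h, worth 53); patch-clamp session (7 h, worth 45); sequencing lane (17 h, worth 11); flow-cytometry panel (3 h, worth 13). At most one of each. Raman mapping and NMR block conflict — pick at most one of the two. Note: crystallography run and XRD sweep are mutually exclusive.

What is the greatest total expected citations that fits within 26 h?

144

Density check — SAXS beamtime 7.50, patch-clamp session 6.43, Raman mapping 5.80 are the best per h.
Taking SAXS beamtime + Raman mapping + XRD sweep + patch-clamp session + flow-cytometry panel: 25 h used, 144 in expected citations.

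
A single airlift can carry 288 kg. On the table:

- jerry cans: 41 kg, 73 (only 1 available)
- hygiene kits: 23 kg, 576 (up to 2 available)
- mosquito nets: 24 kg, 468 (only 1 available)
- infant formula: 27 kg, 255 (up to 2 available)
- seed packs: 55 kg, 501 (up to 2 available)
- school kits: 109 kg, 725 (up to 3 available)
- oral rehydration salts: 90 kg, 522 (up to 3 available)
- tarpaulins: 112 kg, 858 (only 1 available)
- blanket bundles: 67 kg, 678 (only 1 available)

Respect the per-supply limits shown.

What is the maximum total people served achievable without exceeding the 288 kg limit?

3555

A density-first pass picks jerry cans + 2×hygiene kits + mosquito nets + 2×infant formula + seed packs + blanket bundles — 3382 at 287 kg.
Replace jerry cans and infant formula with seed packs: the trade gains 173 net, giving 3555 at 274 kg.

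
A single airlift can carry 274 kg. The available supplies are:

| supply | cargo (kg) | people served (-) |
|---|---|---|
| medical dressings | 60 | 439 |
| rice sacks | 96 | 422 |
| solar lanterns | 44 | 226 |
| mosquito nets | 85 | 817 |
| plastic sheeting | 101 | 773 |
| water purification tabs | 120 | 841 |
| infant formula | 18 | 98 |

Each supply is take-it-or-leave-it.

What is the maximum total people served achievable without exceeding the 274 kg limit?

The ratio ordering already packs tightly: medical dressings + mosquito nets + plastic sheeting + infant formula, 264 kg, 2127.

2127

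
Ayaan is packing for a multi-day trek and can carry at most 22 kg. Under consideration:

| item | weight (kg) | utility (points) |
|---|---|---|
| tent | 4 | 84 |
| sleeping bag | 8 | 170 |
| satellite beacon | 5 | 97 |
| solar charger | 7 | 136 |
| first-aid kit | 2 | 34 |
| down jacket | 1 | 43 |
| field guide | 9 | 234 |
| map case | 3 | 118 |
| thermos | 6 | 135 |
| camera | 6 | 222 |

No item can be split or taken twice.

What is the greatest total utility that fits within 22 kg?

The ratio heuristic lands on first-aid kit + down jacket + field guide + map case + camera (651) but leaves 1 kg idle.
Dropping first-aid kit and down jacket frees 3 kg; slotting in tent (4 kg) lifts the total to 658 at 22 kg.

658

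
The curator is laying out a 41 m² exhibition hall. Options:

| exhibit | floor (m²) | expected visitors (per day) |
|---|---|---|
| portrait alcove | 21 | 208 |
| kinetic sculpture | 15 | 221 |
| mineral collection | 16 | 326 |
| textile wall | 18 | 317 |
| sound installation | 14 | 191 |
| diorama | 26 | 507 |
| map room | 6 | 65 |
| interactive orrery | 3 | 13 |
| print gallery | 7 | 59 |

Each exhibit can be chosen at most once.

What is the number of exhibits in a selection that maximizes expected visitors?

2

Best achievable expected visitors is 728.
For example kinetic sculpture + diorama achieves it, using 41 m².
All optima have 2 exhibits.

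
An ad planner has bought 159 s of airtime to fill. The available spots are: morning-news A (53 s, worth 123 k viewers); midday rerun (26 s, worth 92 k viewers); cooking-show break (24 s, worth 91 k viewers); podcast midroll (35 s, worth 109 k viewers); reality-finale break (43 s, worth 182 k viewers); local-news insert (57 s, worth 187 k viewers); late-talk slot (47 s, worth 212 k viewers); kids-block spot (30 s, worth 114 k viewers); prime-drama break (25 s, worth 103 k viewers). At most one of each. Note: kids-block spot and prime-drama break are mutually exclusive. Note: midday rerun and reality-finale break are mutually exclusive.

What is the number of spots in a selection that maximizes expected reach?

Optimal total is 617.
One optimal bundle: podcast midroll + reality-finale break + late-talk slot + kids-block spot (155 s).
All optima have 4 spots.

4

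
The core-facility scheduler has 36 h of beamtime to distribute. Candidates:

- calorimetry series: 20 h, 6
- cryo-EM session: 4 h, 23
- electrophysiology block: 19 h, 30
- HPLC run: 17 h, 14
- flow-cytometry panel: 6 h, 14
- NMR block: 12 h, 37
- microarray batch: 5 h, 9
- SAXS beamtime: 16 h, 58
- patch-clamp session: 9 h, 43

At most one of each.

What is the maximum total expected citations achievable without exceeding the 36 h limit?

138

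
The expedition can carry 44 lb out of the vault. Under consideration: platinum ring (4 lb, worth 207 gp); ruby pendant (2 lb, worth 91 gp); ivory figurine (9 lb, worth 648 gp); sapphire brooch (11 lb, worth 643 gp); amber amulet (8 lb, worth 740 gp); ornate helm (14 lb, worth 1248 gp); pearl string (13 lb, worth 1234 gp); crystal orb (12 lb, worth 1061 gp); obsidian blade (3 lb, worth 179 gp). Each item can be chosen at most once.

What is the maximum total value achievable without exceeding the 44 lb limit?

3870

Ivory figurine + amber amulet + ornate helm + pearl string uses 44 of the 44 lb and totals 3870.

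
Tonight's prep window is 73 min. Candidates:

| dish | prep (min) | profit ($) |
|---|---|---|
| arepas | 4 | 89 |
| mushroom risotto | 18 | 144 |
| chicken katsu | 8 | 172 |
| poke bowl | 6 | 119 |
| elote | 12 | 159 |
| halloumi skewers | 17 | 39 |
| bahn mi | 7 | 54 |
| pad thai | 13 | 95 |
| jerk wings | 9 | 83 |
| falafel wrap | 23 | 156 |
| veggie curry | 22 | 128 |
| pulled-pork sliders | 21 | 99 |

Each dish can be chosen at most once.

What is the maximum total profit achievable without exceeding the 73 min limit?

861

Ranking by ratio (profit/min): arepas 22.25, chicken katsu 21.50, poke bowl 19.83, elote 13.25.
A density-first pass picks arepas + mushroom risotto + chicken katsu + poke bowl + elote + bahn mi + jerk wings — 820 at 64 min.
Dropping bahn mi frees 7 min; slotting in pad thai (13 min) lifts the total to 861 at 70 min.
Nothing else within 73 min beats 861.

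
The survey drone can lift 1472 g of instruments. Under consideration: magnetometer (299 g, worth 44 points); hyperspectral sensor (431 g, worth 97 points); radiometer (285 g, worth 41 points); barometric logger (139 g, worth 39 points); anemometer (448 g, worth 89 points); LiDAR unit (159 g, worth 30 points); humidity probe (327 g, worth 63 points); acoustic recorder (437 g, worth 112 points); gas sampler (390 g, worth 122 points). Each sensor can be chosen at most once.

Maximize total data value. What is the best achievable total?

Ranking by ratio (data value/g): gas sampler 0.31, barometric logger 0.28, acoustic recorder 0.26, hyperspectral sensor 0.23.
Taking hyperspectral sensor + barometric logger + acoustic recorder + gas sampler: 1397 g used, 370 in data value.
No other feasible combination exceeds 370.

370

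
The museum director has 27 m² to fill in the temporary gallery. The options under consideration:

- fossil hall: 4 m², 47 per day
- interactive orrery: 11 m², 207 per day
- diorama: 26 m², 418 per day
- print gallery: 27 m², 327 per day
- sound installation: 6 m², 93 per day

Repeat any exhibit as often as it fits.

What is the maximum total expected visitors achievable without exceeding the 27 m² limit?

By expected visitors per m²: interactive orrery 18.82, diorama 16.08, sound installation 15.50 lead.
Taking fossil hall + 2×interactive orrery: 26 m² used, 461 in expected visitors.

461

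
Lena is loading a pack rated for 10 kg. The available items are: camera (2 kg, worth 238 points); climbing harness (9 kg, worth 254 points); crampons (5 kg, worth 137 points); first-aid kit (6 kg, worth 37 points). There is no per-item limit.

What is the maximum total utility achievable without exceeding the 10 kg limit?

1190

By utility per kg: camera 119.00, climbing harness 28.22, crampons 27.40 lead.
The ratio ordering already packs tightly: 5×camera, 10 kg, 1190.
Nothing else within 10 kg beats 1190.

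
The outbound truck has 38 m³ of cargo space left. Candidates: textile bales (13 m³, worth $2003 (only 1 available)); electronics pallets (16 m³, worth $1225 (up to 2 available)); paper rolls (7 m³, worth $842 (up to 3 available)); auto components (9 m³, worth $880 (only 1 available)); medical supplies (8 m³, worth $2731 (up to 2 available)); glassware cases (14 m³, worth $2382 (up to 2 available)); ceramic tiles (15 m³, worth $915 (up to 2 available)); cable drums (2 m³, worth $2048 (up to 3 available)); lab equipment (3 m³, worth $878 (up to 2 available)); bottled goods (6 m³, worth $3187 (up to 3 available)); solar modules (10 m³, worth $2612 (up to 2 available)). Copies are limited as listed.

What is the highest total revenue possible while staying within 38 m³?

20192

Medical supplies + 3×cable drums + 2×lab equipment + 3×bottled goods uses 38 of the 38 m³ and totals 20192.
No other feasible combination exceeds 20192.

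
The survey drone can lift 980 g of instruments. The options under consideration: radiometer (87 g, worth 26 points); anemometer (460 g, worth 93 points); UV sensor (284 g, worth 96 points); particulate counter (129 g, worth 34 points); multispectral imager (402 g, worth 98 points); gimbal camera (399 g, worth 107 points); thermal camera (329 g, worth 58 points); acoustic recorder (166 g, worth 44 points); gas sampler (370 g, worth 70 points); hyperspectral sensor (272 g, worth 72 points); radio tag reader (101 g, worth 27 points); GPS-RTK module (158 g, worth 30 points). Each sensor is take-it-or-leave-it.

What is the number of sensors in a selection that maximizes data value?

The maximum data value within 980 g is 281.
For example UV sensor + particulate counter + gimbal camera + acoustic recorder achieves it, using 978 g.
All optima have 4 sensors.

4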